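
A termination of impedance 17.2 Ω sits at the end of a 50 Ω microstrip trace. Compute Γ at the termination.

Γ = -0.488

Γ = (Z_L − Z_0)/(Z_L + Z_0) = (17.2 − 50)/(17.2 + 50) = -32.8/67.2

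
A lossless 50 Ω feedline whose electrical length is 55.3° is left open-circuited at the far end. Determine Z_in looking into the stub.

tan(βl) = 1.44
For an open-circuited stub, Z_in = −jZ_0·cot(βl) = −jZ_0/tan(βl)

Z_in ≈ −j34.6 Ω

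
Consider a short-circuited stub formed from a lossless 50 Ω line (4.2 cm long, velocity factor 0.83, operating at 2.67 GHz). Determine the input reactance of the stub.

X_in ≈ -16.1 Ω (capacitive)

λ = v/f = 0.83·c / 2.67 GHz = 0.0933 m
βl = 2π·l/λ = 2π × 0.45 = 162°
tan(βl) = -0.322
For a short-circuited stub, Z_in = jZ_0·tan(βl)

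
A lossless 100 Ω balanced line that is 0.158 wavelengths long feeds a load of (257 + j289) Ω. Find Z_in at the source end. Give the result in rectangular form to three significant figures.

βl = 2π × 0.158 = 56.9°
tan(βl) = tan(56.9°) = 1.53
Z_in = Z_0·(Z_L + jZ_0·tanβl)/(Z_0 + jZ_L·tanβl)
     = 100·(257 + j442)/(-343 + j394)

Z_in ≈ 31.6 − j92.7 Ω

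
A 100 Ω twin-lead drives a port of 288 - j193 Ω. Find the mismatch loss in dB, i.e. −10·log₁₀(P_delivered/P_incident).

mismatch loss ≈ 2.12 dB

Γ = (188 − j193)/(388 − j193), |Γ| = 0.622
|Γ|² = 0.387, so P_del/P_inc = 1 − |Γ|² = 0.613
ML = −10·log₁₀(1 − |Γ|²)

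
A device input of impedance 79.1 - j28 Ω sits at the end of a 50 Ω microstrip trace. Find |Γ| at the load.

Γ = (Z_L − Z_0)/(Z_L + Z_0) = (29.1 − j28)/(129.1 − j28)
|Γ| = 40.4/132

|Γ| ≈ 0.306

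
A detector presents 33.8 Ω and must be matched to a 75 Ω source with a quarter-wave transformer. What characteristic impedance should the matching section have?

Z_qwt ≈ 50.3 Ω

Z_qwt = √(Z_0·R_L) = √(75 × 33.8) = √2535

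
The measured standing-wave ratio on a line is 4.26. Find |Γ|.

|Γ| = (S − 1)/(S + 1) = (4.26 − 1)/(4.26 + 1) = 3.26/5.26

|Γ| ≈ 0.62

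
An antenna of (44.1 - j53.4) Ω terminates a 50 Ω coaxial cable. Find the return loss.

Γ = (-5.9 − j53.4)/(94.1 − j53.4), |Γ| = 0.497
RL = −20·log₁₀|Γ| = −20·log₁₀(0.497)

RL ≈ 6.08 dB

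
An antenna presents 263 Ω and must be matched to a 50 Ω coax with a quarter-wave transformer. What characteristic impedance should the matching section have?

Z_qwt ≈ 115 Ω

Z_qwt = √(Z_0·R_L) = √(50 × 263) = √13150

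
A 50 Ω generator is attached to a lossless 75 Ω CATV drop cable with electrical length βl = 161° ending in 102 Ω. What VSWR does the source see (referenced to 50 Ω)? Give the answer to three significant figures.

tan(βl) = -0.344
Z_in = Z_0·(Z_L + jZ_0·tanβl)/(Z_0 + jZ_L·tanβl) = 93.6 + j18 Ω
Γ_s = (Z_in − Z_s)/(Z_in + Z_s) = (43.6 + j18)/(144 + j18), |Γ_s| = 0.326
VSWR = (1 + |Γ_s|)/(1 − |Γ_s|)

VSWR ≈ 1.97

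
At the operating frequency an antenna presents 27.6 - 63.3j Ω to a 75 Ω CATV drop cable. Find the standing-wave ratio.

VSWR ≈ 4.81

Γ = (Z_L − Z_0)/(Z_L + Z_0) = (-47.4 − j63.3)/(102.6 − j63.3)
|Γ| = 79.1/121 = 0.656
VSWR = (1 + |Γ|)/(1 − |Γ|) = 1.66/0.344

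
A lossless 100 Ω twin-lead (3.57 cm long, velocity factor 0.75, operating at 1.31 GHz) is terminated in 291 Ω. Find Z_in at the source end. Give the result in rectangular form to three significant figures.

Z_in ≈ 36.6 − j23.7 Ω

λ = v/f = 0.75·c / 1.31 GHz = 0.172 m
βl = 2π·l/λ = 2π × 0.208 = 74.8°
tan(βl) = tan(74.8°) = 3.69
Z_in = Z_0·(Z_L + jZ_0·tanβl)/(Z_0 + jZ_L·tanβl)
     = 100·(291 + j369)/(100 + j1070)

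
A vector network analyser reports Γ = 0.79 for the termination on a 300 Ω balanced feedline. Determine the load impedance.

Z_L ≈ 2560 Ω

Z_L = Z_0·(1 + Γ)/(1 − Γ) = 300·(1.79)/(0.21)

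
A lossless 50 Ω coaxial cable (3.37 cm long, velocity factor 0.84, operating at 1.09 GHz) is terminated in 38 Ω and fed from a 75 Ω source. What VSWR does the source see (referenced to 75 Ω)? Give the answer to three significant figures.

VSWR ≈ 1.54

λ = v/f = 0.84·c / 1.09 GHz = 0.231 m
βl = 2π·l/λ = 2π × 0.146 = 52.5°
tan(βl) = 1.3
Z_in = Z_0·(Z_L + jZ_0·tanβl)/(Z_0 + jZ_L·tanβl) = 51.7 + j13.9 Ω
Γ_s = (Z_in − Z_s)/(Z_in + Z_s) = (-23.3 + j13.9)/(127 + j13.9), |Γ_s| = 0.212
VSWR = (1 + |Γ_s|)/(1 − |Γ_s|)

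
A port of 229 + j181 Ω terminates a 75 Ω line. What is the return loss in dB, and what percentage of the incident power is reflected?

Γ = (154 + j181)/(304 + j181), |Γ| = 0.672
RL = −20·log₁₀(0.672) = 3.46 dB
P_refl/P_inc = |Γ|² = 0.451

RL ≈ 3.46 dB; 45.1% of incident power reflected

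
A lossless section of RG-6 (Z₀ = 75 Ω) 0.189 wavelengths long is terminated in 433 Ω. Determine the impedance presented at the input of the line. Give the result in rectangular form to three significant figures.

βl = 2π × 0.189 = 68°
tan(βl) = tan(68°) = 2.48
Z_in = Z_0·(Z_L + jZ_0·tanβl)/(Z_0 + jZ_L·tanβl)
     = 75·(433 + j186)/(75 + j1070)

Z_in ≈ 15 − j29.2 Ω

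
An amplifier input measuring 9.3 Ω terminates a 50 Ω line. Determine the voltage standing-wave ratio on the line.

Γ = (9.3 − 50)/(9.3 + 50) = -0.686
VSWR = (1 + 0.686)/(1 − 0.686)

VSWR ≈ 5.38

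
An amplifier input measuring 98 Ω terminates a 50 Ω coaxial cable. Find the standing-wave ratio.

For a purely resistive load, VSWR = R_L/Z_0 or Z_0/R_L (whichever > 1) = 98/50

VSWR ≈ 1.96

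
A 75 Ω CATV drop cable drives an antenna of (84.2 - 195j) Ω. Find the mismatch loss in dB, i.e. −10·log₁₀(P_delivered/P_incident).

mismatch loss ≈ 3.99 dB

Γ = (9.2 − j195)/(159.2 − j195), |Γ| = 0.775
|Γ|² = 0.601, so P_del/P_inc = 1 − |Γ|² = 0.399
ML = −10·log₁₀(1 − |Γ|²)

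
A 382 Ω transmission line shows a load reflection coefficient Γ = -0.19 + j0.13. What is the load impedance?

Z_L = Z_0·(1 + Γ)/(1 − Γ) = 382·(0.81 + j0.13)/(1.19 − j0.13)

Z_L ≈ 252 + j69.3 Ω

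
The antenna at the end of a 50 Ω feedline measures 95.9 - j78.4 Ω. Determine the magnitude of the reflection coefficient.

|Γ| ≈ 0.548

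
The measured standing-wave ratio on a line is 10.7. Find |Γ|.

|Γ| = (S − 1)/(S + 1) = (10.7 − 1)/(10.7 + 1) = 9.7/11.7

|Γ| ≈ 0.829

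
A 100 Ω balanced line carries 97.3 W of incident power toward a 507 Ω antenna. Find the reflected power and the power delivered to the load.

P_reflected ≈ 43.7 W; P_delivered ≈ 53.6 W

Γ = (507 − 100)/(507 + 100) = 0.671
|Γ|² = 0.45
P_refl = |Γ|²·P_inc = 43.7 W, P_del = (1 − |Γ|²)·P_inc = 53.6 W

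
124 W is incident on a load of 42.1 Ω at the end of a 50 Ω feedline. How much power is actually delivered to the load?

Γ = (42.1 − 50)/(42.1 + 50) = -0.0858
|Γ|² = 0.00736
P_refl = |Γ|²·P_inc = 0.912 W, P_del = (1 − |Γ|²)·P_inc = 123 W

P_delivered ≈ 123 W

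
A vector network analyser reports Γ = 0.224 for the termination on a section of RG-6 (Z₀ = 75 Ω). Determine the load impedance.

Z_L = Z_0·(1 + Γ)/(1 − Γ) = 75·(1.22)/(0.776)

Z_L ≈ 118 Ω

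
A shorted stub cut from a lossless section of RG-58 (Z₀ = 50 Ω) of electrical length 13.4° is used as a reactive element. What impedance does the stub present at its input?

tan(βl) = 0.238
For a shorted stub, Z_in = jZ_0·tan(βl)

Z_in ≈ +j11.9 Ω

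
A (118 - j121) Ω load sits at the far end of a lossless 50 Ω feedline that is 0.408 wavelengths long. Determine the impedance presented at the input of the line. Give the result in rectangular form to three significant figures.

Z_in ≈ 62.2 + j100 Ω

βl = 2π × 0.408 = 147°
tan(βl) = tan(147°) = -0.652
Z_in = Z_0·(Z_L + jZ_0·tanβl)/(Z_0 + jZ_L·tanβl)
     = 50·(118 − j154)/(-28.9 − j77)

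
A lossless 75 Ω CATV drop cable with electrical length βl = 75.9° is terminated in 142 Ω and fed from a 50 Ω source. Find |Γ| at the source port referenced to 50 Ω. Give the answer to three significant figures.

tan(βl) = 3.98
Z_in = Z_0·(Z_L + jZ_0·tanβl)/(Z_0 + jZ_L·tanβl) = 41.4 − j13.3 Ω
Γ_s = (Z_in − Z_s)/(Z_in + Z_s) = (-8.62 − j13.3)/(91.4 − j13.3), |Γ_s| = 0.172

|Γ| ≈ 0.172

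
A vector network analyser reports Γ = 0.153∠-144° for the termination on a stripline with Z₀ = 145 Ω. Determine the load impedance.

Z_L = Z_0·(1 + Γ)/(1 − Γ) = 145·(0.876 − j0.0899)/(1.12 + j0.0899)

Z_L ≈ 111 − j20.5 Ω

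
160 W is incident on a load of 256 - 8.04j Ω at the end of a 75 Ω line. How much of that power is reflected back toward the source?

|Γ| = |(181 − j8.04)/(331 − j8.04)| = 0.547
|Γ|² = 0.299
P_refl = |Γ|²·P_inc = 47.9 W, P_del = (1 − |Γ|²)·P_inc = 112 W

P_reflected ≈ 47.9 W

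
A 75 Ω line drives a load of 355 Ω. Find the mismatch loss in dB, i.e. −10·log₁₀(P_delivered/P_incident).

mismatch loss ≈ 2.4 dB

Γ = (355 − 75)/(355 + 75) = 0.651
|Γ|² = 0.424, so P_del/P_inc = 1 − |Γ|² = 0.576
ML = −10·log₁₀(1 − |Γ|²)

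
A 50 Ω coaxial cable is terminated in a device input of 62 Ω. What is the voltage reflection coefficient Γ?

Γ = (Z_L − Z_0)/(Z_L + Z_0) = (62 − 50)/(62 + 50) = 12/112

Γ = 0.107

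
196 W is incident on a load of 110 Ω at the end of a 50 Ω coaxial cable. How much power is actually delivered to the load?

Γ = (110 − 50)/(110 + 50) = 0.375
|Γ|² = 0.141
P_refl = |Γ|²·P_inc = 27.6 W, P_del = (1 − |Γ|²)·P_inc = 168 W

P_delivered ≈ 168 W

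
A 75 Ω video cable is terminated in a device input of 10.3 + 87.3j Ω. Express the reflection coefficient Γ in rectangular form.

Γ = (Z_L − Z_0)/(Z_L + Z_0) = (-64.7 + j87.3)/(85.3 + j87.3)

Γ ≈ 0.141 + j0.879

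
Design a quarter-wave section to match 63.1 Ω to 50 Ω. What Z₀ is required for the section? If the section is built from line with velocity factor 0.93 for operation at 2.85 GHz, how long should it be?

Z_qwt = √(Z_0·R_L) = √(50 × 63.1) = √3155
λ = 0.93·c/f = 0.0979 m, so l = λ/4 = 0.0245 m

Z_qwt ≈ 56.2 Ω; length ≈ 2.45 cm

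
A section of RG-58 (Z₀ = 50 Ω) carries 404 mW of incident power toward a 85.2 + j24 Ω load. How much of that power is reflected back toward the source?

P_reflected ≈ 38.9 mW

|Γ| = |(35.2 + j24)/(135.2 + j24)| = 0.31
|Γ|² = 0.0963
P_refl = |Γ|²·P_inc = 38.9 mW, P_del = (1 − |Γ|²)·P_inc = 365 mW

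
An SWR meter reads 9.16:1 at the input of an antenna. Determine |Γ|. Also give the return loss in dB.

|Γ| ≈ 0.803; return loss ≈ 1.9 dB

|Γ| = (S − 1)/(S + 1) = (9.16 − 1)/(9.16 + 1) = 8.16/10.2
RL = −20·log₁₀|Γ| = −20·log₁₀(0.803)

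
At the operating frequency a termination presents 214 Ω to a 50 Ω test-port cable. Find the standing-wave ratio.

For a purely resistive load, VSWR = R_L/Z_0 or Z_0/R_L (whichever > 1) = 214/50

VSWR ≈ 4.28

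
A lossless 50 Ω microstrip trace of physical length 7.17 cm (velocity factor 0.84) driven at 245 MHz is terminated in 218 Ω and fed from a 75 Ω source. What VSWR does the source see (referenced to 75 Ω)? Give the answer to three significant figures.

λ = v/f = 0.84·c / 245 MHz = 1.03 m
βl = 2π·l/λ = 2π × 0.0697 = 25.1°
tan(βl) = 0.468
Z_in = Z_0·(Z_L + jZ_0·tanβl)/(Z_0 + jZ_L·tanβl) = 51.4 − j81.6 Ω
Γ_s = (Z_in − Z_s)/(Z_in + Z_s) = (-23.6 − j81.6)/(126 − j81.6), |Γ_s| = 0.564
VSWR = (1 + |Γ_s|)/(1 − |Γ_s|)

VSWR ≈ 3.59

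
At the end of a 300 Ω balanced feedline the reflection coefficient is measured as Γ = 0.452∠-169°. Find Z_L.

Z_L ≈ 114 − j24.7 Ω

Z_L = Z_0·(1 + Γ)/(1 − Γ) = 300·(0.556 − j0.0862)/(1.44 + j0.0862)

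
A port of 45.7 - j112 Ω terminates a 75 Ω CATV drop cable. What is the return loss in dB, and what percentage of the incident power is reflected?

Γ = (-29.3 − j112)/(120.7 − j112), |Γ| = 0.703
RL = −20·log₁₀(0.703) = 3.06 dB
P_refl/P_inc = |Γ|² = 0.494

RL ≈ 3.06 dB; 49.4% of incident power reflected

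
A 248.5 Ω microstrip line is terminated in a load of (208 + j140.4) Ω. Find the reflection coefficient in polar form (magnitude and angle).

Γ = (Z_L − Z_0)/(Z_L + Z_0) = (-40.5 + j140.4)/(456.5 + j140.4)
|Γ| = 146/478 = 0.306

Γ ≈ 0.306 ∠ 89°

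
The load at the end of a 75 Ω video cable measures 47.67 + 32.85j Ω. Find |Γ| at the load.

|Γ| ≈ 0.336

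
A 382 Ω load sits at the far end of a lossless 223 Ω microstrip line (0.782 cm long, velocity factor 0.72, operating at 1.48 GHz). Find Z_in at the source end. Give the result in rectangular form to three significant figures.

λ = v/f = 0.72·c / 1.48 GHz = 0.146 m
βl = 2π·l/λ = 2π × 0.0536 = 19.3°
tan(βl) = tan(19.3°) = 0.35
Z_in = Z_0·(Z_L + jZ_0·tanβl)/(Z_0 + jZ_L·tanβl)
     = 223·(382 + j78)/(223 + j134)

Z_in ≈ 315 − j111 Ω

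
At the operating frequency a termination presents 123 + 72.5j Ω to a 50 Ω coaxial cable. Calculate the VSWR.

VSWR ≈ 3.43

Γ = (Z_L − Z_0)/(Z_L + Z_0) = (73 + j72.5)/(173 + j72.5)
|Γ| = 103/188 = 0.548
VSWR = (1 + |Γ|)/(1 − |Γ|) = 1.55/0.452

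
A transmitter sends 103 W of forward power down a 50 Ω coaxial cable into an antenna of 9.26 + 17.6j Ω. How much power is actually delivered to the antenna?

P_delivered ≈ 49.9 W

|Γ| = |(-40.74 + j17.6)/(59.26 + j17.6)| = 0.718
|Γ|² = 0.515
P_refl = |Γ|²·P_inc = 53.1 W, P_del = (1 − |Γ|²)·P_inc = 49.9 W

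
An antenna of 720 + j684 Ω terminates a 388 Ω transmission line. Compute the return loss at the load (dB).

RL ≈ 4.67 dB

Γ = (332 + j684)/(1108 + j684), |Γ| = 0.584
RL = −20·log₁₀|Γ| = −20·log₁₀(0.584)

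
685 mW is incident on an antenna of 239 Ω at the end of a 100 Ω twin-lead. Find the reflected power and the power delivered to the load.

P_reflected ≈ 115 mW; P_delivered ≈ 570 mW

Γ = (239 − 100)/(239 + 100) = 0.41
|Γ|² = 0.168
P_refl = |Γ|²·P_inc = 115 mW, P_del = (1 − |Γ|²)·P_inc = 570 mW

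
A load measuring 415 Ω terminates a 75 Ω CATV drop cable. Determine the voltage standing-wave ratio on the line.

Γ = (415 − 75)/(415 + 75) = 0.694
VSWR = (1 + 0.694)/(1 − 0.694)

VSWR ≈ 5.53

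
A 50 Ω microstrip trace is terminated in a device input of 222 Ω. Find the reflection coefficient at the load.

Γ = (Z_L − Z_0)/(Z_L + Z_0) = (222 − 50)/(222 + 50) = 172/272

Γ = 0.632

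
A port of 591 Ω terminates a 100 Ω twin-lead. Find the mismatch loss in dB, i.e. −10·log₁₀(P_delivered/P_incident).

mismatch loss ≈ 3.05 dB

Γ = (591 − 100)/(591 + 100) = 0.711
|Γ|² = 0.505, so P_del/P_inc = 1 − |Γ|² = 0.495
ML = −10·log₁₀(1 − |Γ|²)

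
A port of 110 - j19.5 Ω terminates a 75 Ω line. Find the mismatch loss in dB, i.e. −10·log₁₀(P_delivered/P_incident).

Γ = (35 − j19.5)/(185 − j19.5), |Γ| = 0.215
|Γ|² = 0.0464, so P_del/P_inc = 1 − |Γ|² = 0.954
ML = −10·log₁₀(1 − |Γ|²)

mismatch loss ≈ 0.206 dB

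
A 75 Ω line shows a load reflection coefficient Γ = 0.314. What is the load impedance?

Z_L ≈ 144 Ω

Z_L = Z_0·(1 + Γ)/(1 − Γ) = 75·(1.31)/(0.686)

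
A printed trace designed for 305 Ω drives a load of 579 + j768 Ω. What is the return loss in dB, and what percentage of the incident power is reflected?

RL ≈ 3.14 dB; 48.5% of incident power reflected

Γ = (274 + j768)/(884 + j768), |Γ| = 0.696
RL = −20·log₁₀(0.696) = 3.14 dB
P_refl/P_inc = |Γ|² = 0.485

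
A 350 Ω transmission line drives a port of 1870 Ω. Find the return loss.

RL ≈ 3.29 dB

Γ = (1870 − 350)/(1870 + 350) = 0.685
RL = −20·log₁₀|Γ| = −20·log₁₀(0.685)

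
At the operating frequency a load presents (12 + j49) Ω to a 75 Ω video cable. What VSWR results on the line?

VSWR ≈ 8.97

Γ = (Z_L − Z_0)/(Z_L + Z_0) = (-63 + j49)/(87 + j49)
|Γ| = 79.8/99.8 = 0.799
VSWR = (1 + |Γ|)/(1 − |Γ|) = 1.8/0.201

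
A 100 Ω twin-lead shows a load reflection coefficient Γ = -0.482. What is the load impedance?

Z_L = Z_0·(1 + Γ)/(1 − Γ) = 100·(0.518)/(1.48)

Z_L ≈ 35 Ω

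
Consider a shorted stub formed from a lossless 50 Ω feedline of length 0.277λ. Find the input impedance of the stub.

Z_in ≈ −j292 Ω

βl = 2π × 0.277 = 99.7°
tan(βl) = -5.84
For a shorted stub, Z_in = jZ_0·tan(βl)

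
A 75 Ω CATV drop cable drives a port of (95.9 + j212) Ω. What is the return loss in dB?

RL ≈ 2.13 dB

Γ = (20.9 + j212)/(170.9 + j212), |Γ| = 0.782
RL = −20·log₁₀|Γ| = −20·log₁₀(0.782)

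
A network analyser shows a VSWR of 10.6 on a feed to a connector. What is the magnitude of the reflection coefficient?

|Γ| ≈ 0.828

|Γ| = (S − 1)/(S + 1) = (10.6 − 1)/(10.6 + 1) = 9.6/11.6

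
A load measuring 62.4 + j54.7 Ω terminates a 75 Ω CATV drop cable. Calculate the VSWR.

Γ = (Z_L − Z_0)/(Z_L + Z_0) = (-12.6 + j54.7)/(137.4 + j54.7)
|Γ| = 56.1/148 = 0.38
VSWR = (1 + |Γ|)/(1 − |Γ|) = 1.38/0.62

VSWR ≈ 2.22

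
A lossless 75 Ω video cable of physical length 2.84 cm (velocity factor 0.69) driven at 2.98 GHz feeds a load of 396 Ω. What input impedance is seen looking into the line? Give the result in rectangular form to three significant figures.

Z_in ≈ 44.5 + j103 Ω

λ = v/f = 0.69·c / 2.98 GHz = 0.0695 m
βl = 2π·l/λ = 2π × 0.409 = 147°
tan(βl) = tan(147°) = -0.645
Z_in = Z_0·(Z_L + jZ_0·tanβl)/(Z_0 + jZ_L·tanβl)
     = 75·(396 − j48.4)/(75 − j255)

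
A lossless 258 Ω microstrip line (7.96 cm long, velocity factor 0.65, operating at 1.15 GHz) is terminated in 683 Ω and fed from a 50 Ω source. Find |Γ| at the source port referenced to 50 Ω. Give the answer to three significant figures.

λ = v/f = 0.65·c / 1.15 GHz = 0.17 m
βl = 2π·l/λ = 2π × 0.469 = 169°
tan(βl) = -0.194
Z_in = Z_0·(Z_L + jZ_0·tanβl)/(Z_0 + jZ_L·tanβl) = 560 + j238 Ω
Γ_s = (Z_in − Z_s)/(Z_in + Z_s) = (510 + j238)/(610 + j238), |Γ_s| = 0.86

|Γ| ≈ 0.86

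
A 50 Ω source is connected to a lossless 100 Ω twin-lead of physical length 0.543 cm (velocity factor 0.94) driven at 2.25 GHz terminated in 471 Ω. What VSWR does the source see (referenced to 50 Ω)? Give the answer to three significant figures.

VSWR ≈ 8.93

λ = v/f = 0.94·c / 2.25 GHz = 0.125 m
βl = 2π·l/λ = 2π × 0.0433 = 15.6°
tan(βl) = 0.279
Z_in = Z_0·(Z_L + jZ_0·tanβl)/(Z_0 + jZ_L·tanβl) = 186 − j217 Ω
Γ_s = (Z_in − Z_s)/(Z_in + Z_s) = (136 − j217)/(236 − j217), |Γ_s| = 0.799
VSWR = (1 + |Γ_s|)/(1 − |Γ_s|)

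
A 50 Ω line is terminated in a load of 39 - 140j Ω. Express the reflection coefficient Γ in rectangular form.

Γ ≈ 0.677 − j0.509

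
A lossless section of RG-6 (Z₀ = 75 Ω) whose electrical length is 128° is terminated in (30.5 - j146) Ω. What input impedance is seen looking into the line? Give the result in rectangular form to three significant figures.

tan(βl) = tan(128°) = -1.28
Z_in = Z_0·(Z_L + jZ_0·tanβl)/(Z_0 + jZ_L·tanβl)
     = 75·(30.5 − j242)/(-112 − j39)

Z_in ≈ 32.2 + j151 Ω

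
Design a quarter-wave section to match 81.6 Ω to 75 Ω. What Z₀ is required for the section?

Z_qwt ≈ 78.2 Ω

Z_qwt = √(Z_0·R_L) = √(75 × 81.6) = √6120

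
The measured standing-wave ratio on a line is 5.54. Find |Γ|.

|Γ| = (S − 1)/(S + 1) = (5.54 − 1)/(5.54 + 1) = 4.54/6.54

|Γ| ≈ 0.694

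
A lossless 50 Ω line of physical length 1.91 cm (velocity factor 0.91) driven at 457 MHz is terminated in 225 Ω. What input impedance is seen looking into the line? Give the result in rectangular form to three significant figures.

λ = v/f = 0.91·c / 457 MHz = 0.597 m
βl = 2π·l/λ = 2π × 0.032 = 11.5°
tan(βl) = tan(11.5°) = 0.204
Z_in = Z_0·(Z_L + jZ_0·tanβl)/(Z_0 + jZ_L·tanβl)
     = 50·(225 + j10.2)/(50 + j45.8)

Z_in ≈ 127 − j107 Ω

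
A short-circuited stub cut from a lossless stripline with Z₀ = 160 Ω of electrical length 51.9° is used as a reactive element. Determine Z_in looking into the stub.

tan(βl) = 1.28
For a short-circuited stub, Z_in = jZ_0·tan(βl)

Z_in ≈ +j204 Ω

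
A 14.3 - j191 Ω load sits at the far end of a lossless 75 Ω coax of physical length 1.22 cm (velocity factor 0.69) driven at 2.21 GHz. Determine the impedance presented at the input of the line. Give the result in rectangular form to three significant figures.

λ = v/f = 0.69·c / 2.21 GHz = 0.0937 m
βl = 2π·l/λ = 2π × 0.13 = 46.9°
tan(βl) = tan(46.9°) = 1.07
Z_in = Z_0·(Z_L + jZ_0·tanβl)/(Z_0 + jZ_L·tanβl)
     = 75·(14.3 − j111)/(279 + j15.3)

Z_in ≈ 2.21 − j29.9 Ω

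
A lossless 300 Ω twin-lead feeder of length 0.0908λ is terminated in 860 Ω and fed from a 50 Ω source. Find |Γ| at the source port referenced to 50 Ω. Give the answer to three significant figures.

βl = 2π × 0.0908 = 32.7°
tan(βl) = 0.642
Z_in = Z_0·(Z_L + jZ_0·tanβl)/(Z_0 + jZ_L·tanβl) = 277 − j317 Ω
Γ_s = (Z_in − Z_s)/(Z_in + Z_s) = (227 − j317)/(327 − j317), |Γ_s| = 0.856

|Γ| ≈ 0.856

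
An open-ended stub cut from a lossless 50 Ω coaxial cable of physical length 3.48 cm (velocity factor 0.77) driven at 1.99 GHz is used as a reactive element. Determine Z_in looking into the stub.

Z_in ≈ +j16.2 Ω

λ = v/f = 0.77·c / 1.99 GHz = 0.116 m
βl = 2π·l/λ = 2π × 0.3 = 108°
tan(βl) = -3.09
For an open-ended stub, Z_in = −jZ_0·cot(βl) = −jZ_0/tan(βl)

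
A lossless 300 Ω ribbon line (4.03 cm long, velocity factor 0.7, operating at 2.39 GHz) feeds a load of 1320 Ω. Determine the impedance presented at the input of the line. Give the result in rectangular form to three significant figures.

Z_in ≈ 597 + j618 Ω

λ = v/f = 0.7·c / 2.39 GHz = 0.0879 m
βl = 2π·l/λ = 2π × 0.459 = 165°
tan(βl) = tan(165°) = -0.266
Z_in = Z_0·(Z_L + jZ_0·tanβl)/(Z_0 + jZ_L·tanβl)
     = 300·(1320 − j79.7)/(300 − j351)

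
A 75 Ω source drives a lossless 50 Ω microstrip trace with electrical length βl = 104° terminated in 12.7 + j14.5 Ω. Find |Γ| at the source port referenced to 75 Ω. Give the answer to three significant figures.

|Γ| ≈ 0.588

tan(βl) = -4.01
Z_in = Z_0·(Z_L + jZ_0·tanβl)/(Z_0 + jZ_L·tanβl) = 38 − j68.1 Ω
Γ_s = (Z_in − Z_s)/(Z_in + Z_s) = (-37 − j68.1)/(113 − j68.1), |Γ_s| = 0.588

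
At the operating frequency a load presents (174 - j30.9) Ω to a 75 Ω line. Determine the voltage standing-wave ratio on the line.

VSWR ≈ 2.41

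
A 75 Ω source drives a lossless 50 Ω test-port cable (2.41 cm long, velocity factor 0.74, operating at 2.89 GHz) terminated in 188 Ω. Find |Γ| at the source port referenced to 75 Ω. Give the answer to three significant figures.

λ = v/f = 0.74·c / 2.89 GHz = 0.0768 m
βl = 2π·l/λ = 2π × 0.314 = 113°
tan(βl) = -2.36
Z_in = Z_0·(Z_L + jZ_0·tanβl)/(Z_0 + jZ_L·tanβl) = 15.5 + j19.4 Ω
Γ_s = (Z_in − Z_s)/(Z_in + Z_s) = (-59.5 + j19.4)/(90.5 + j19.4), |Γ_s| = 0.676

|Γ| ≈ 0.676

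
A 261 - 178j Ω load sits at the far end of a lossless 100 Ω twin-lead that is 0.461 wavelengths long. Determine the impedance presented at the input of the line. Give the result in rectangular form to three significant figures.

βl = 2π × 0.461 = 166°
tan(βl) = tan(166°) = -0.25
Z_in = Z_0·(Z_L + jZ_0·tanβl)/(Z_0 + jZ_L·tanβl)
     = 100·(261 − j203)/(55.5 − j65.3)

Z_in ≈ 378 + j78.6 Ω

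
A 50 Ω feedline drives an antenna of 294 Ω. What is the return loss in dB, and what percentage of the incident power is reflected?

Γ = (294 − 50)/(294 + 50) = 0.709
RL = −20·log₁₀(0.709) = 2.98 dB
P_refl/P_inc = |Γ|² = 0.503

RL ≈ 2.98 dB; 50.3% of incident power reflected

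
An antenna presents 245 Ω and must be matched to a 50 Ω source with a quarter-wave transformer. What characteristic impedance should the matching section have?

Z_qwt ≈ 111 Ω

Z_qwt = √(Z_0·R_L) = √(50 × 245) = √12250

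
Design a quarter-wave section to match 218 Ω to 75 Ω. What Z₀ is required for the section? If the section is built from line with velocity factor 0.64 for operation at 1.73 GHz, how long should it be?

Z_qwt = √(Z_0·R_L) = √(75 × 218) = √16350
λ = 0.64·c/f = 0.111 m, so l = λ/4 = 0.0277 m

Z_qwt ≈ 128 Ω; length ≈ 2.77 cm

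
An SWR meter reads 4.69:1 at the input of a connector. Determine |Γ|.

|Γ| = (S − 1)/(S + 1) = (4.69 − 1)/(4.69 + 1) = 3.69/5.69

|Γ| ≈ 0.649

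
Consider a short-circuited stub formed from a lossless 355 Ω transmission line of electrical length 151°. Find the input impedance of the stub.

Z_in ≈ −j197 Ω

tan(βl) = -0.554
For a short-circuited stub, Z_in = jZ_0·tan(βl)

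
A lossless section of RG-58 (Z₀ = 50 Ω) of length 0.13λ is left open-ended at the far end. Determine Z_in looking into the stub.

Z_in ≈ −j47 Ω

βl = 2π × 0.13 = 46.8°
tan(βl) = 1.06
For an open-ended stub, Z_in = −jZ_0·cot(βl) = −jZ_0/tan(βl)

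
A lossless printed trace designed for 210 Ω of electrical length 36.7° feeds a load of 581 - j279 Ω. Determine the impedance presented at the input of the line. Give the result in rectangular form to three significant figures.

tan(βl) = tan(36.7°) = 0.745
Z_in = Z_0·(Z_L + jZ_0·tanβl)/(Z_0 + jZ_L·tanβl)
     = 210·(581 − j122)/(418 + j433)

Z_in ≈ 110 − j176 Ω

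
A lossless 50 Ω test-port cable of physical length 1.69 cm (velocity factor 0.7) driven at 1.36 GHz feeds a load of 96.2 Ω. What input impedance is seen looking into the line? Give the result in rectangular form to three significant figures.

λ = v/f = 0.7·c / 1.36 GHz = 0.154 m
βl = 2π·l/λ = 2π × 0.109 = 39.4°
tan(βl) = tan(39.4°) = 0.821
Z_in = Z_0·(Z_L + jZ_0·tanβl)/(Z_0 + jZ_L·tanβl)
     = 50·(96.2 + j41.1)/(50 + j79)

Z_in ≈ 46.1 − j31.7 Ω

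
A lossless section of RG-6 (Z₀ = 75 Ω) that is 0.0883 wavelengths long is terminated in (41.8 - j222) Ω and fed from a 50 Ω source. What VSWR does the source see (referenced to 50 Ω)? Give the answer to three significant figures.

βl = 2π × 0.0883 = 31.8°
tan(βl) = 0.62
Z_in = Z_0·(Z_L + jZ_0·tanβl)/(Z_0 + jZ_L·tanβl) = 7.1 − j62.8 Ω
Γ_s = (Z_in − Z_s)/(Z_in + Z_s) = (-42.9 − j62.8)/(57.1 − j62.8), |Γ_s| = 0.896
VSWR = (1 + |Γ_s|)/(1 − |Γ_s|)

VSWR ≈ 18.2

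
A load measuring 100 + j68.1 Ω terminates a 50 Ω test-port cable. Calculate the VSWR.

VSWR ≈ 3.11

Γ = (Z_L − Z_0)/(Z_L + Z_0) = (50 + j68.1)/(150 + j68.1)
|Γ| = 84.5/165 = 0.513
VSWR = (1 + |Γ|)/(1 − |Γ|) = 1.51/0.487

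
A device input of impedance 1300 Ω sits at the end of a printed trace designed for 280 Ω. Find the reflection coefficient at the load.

Γ = 0.646

Γ = (Z_L − Z_0)/(Z_L + Z_0) = (1300 − 280)/(1300 + 280) = 1020/1580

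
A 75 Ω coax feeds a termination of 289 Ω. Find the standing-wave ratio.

Γ = (289 − 75)/(289 + 75) = 0.588
VSWR = (1 + 0.588)/(1 − 0.588)

VSWR ≈ 3.85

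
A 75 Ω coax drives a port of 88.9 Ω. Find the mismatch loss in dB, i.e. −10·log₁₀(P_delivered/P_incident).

Γ = (88.9 − 75)/(88.9 + 75) = 0.0848
|Γ|² = 0.00719, so P_del/P_inc = 1 − |Γ|² = 0.993
ML = −10·log₁₀(1 − |Γ|²)

mismatch loss ≈ 0.0313 dB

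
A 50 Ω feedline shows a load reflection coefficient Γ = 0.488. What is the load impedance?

Z_L ≈ 145 Ω

Z_L = Z_0·(1 + Γ)/(1 − Γ) = 50·(1.49)/(0.512)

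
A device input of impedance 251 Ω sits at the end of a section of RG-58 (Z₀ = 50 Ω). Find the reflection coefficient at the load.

Γ = 0.668

Γ = (Z_L − Z_0)/(Z_L + Z_0) = (251 − 50)/(251 + 50) = 201/301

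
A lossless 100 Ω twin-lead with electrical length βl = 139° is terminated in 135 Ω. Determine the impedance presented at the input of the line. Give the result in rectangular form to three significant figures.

Z_in ≈ 99.7 + j30.1 Ω

tan(βl) = tan(139°) = -0.869
Z_in = Z_0·(Z_L + jZ_0·tanβl)/(Z_0 + jZ_L·tanβl)
     = 100·(135 − j86.9)/(100 − j117)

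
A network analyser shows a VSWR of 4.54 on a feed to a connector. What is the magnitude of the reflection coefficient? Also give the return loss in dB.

|Γ| ≈ 0.639; return loss ≈ 3.89 dB

|Γ| = (S − 1)/(S + 1) = (4.54 − 1)/(4.54 + 1) = 3.54/5.54
RL = −20·log₁₀|Γ| = −20·log₁₀(0.639)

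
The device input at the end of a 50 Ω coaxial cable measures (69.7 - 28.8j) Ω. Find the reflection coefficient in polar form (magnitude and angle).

Γ ≈ 0.283 ∠ -42.1°

Γ = (Z_L − Z_0)/(Z_L + Z_0) = (19.7 − j28.8)/(119.7 − j28.8)
|Γ| = 34.9/123 = 0.283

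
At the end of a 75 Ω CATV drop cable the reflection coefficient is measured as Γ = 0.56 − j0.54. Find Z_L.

Z_L ≈ 61 − j167 Ω

Z_L = Z_0·(1 + Γ)/(1 − Γ) = 75·(1.56 − j0.54)/(0.44 + j0.54)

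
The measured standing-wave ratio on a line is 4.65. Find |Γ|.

|Γ| ≈ 0.646

|Γ| = (S − 1)/(S + 1) = (4.65 − 1)/(4.65 + 1) = 3.65/5.65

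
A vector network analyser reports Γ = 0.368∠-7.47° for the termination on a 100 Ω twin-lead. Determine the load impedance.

Z_L = Z_0·(1 + Γ)/(1 − Γ) = 100·(1.36 − j0.0478)/(0.635 + j0.0478)

Z_L ≈ 213 − j23.6 Ω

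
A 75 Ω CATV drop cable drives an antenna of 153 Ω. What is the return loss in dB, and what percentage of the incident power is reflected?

Γ = (153 − 75)/(153 + 75) = 0.342
RL = −20·log₁₀(0.342) = 9.32 dB
P_refl/P_inc = |Γ|² = 0.117

RL ≈ 9.32 dB; 11.7% of incident power reflected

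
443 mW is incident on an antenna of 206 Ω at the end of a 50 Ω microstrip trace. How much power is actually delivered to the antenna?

Γ = (206 − 50)/(206 + 50) = 0.609
|Γ|² = 0.371
P_refl = |Γ|²·P_inc = 165 mW, P_del = (1 − |Γ|²)·P_inc = 278 mW

P_delivered ≈ 278 mW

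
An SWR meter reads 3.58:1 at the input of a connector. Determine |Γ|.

|Γ| = (S − 1)/(S + 1) = (3.58 − 1)/(3.58 + 1) = 2.58/4.58

|Γ| ≈ 0.563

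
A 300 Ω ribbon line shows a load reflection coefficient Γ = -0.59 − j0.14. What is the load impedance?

Z_L = Z_0·(1 + Γ)/(1 − Γ) = 300·(0.41 − j0.14)/(1.59 + j0.14)

Z_L ≈ 74.5 − j33 Ω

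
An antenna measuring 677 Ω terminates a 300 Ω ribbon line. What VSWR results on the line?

VSWR ≈ 2.26

For a purely resistive load, VSWR = R_L/Z_0 or Z_0/R_L (whichever > 1) = 677/300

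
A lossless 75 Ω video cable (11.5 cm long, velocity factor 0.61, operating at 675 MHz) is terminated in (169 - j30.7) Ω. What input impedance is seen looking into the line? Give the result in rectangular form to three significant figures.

λ = v/f = 0.61·c / 675 MHz = 0.271 m
βl = 2π·l/λ = 2π × 0.424 = 153°
tan(βl) = tan(153°) = -0.516
Z_in = Z_0·(Z_L + jZ_0·tanβl)/(Z_0 + jZ_L·tanβl)
     = 75·(169 − j69.4)/(59.2 − j87.2)

Z_in ≈ 108 + j71.8 Ω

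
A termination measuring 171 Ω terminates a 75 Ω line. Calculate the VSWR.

For a purely resistive load, VSWR = R_L/Z_0 or Z_0/R_L (whichever > 1) = 171/75

VSWR ≈ 2.28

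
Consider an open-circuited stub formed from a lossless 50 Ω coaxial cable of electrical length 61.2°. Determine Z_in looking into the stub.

tan(βl) = 1.82
For an open-circuited stub, Z_in = −jZ_0·cot(βl) = −jZ_0/tan(βl)

Z_in ≈ −j27.5 Ω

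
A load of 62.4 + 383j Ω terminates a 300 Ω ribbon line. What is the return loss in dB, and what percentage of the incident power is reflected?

Γ = (-237.6 + j383)/(362.4 + j383), |Γ| = 0.855
RL = −20·log₁₀(0.855) = 1.36 dB
P_refl/P_inc = |Γ|² = 0.731

RL ≈ 1.36 dB; 73.1% of incident power reflected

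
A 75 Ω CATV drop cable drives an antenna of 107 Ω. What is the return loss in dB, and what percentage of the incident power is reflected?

RL ≈ 15.1 dB; 3.09% of incident power reflected

Γ = (107 − 75)/(107 + 75) = 0.176
RL = −20·log₁₀(0.176) = 15.1 dB
P_refl/P_inc = |Γ|² = 0.0309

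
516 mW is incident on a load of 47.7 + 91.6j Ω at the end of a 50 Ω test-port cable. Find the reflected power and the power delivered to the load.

P_reflected ≈ 242 mW; P_delivered ≈ 274 mW

|Γ| = |(-2.3 + j91.6)/(97.7 + j91.6)| = 0.684
|Γ|² = 0.468
P_refl = |Γ|²·P_inc = 242 mW, P_del = (1 − |Γ|²)·P_inc = 274 mW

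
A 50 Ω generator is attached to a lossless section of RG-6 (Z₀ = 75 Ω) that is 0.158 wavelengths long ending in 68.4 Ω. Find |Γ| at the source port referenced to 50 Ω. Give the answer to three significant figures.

βl = 2π × 0.158 = 56.9°
tan(βl) = 1.53
Z_in = Z_0·(Z_L + jZ_0·tanβl)/(Z_0 + jZ_L·tanβl) = 77.6 + j6.55 Ω
Γ_s = (Z_in − Z_s)/(Z_in + Z_s) = (27.6 + j6.55)/(128 + j6.55), |Γ_s| = 0.222

|Γ| ≈ 0.222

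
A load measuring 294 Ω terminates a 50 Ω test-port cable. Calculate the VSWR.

For a purely resistive load, VSWR = R_L/Z_0 or Z_0/R_L (whichever > 1) = 294/50

VSWR ≈ 5.88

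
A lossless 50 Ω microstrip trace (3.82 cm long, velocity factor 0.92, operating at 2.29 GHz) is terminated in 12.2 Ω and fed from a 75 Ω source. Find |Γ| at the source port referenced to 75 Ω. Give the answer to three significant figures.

|Γ| ≈ 0.539

λ = v/f = 0.92·c / 2.29 GHz = 0.121 m
βl = 2π·l/λ = 2π × 0.317 = 114°
tan(βl) = -2.24
Z_in = Z_0·(Z_L + jZ_0·tanβl)/(Z_0 + jZ_L·tanβl) = 56.4 − j81 Ω
Γ_s = (Z_in − Z_s)/(Z_in + Z_s) = (-18.6 − j81)/(131 − j81), |Γ_s| = 0.539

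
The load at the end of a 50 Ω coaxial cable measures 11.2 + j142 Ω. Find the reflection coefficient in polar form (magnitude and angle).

Γ = (Z_L − Z_0)/(Z_L + Z_0) = (-38.8 + j142)/(61.2 + j142)
|Γ| = 147/155 = 0.952

Γ ≈ 0.952 ∠ 38.6°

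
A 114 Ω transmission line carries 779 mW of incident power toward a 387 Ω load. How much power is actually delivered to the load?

Γ = (387 − 114)/(387 + 114) = 0.545
|Γ|² = 0.297
P_refl = |Γ|²·P_inc = 231 mW, P_del = (1 − |Γ|²)·P_inc = 548 mW

P_delivered ≈ 548 mW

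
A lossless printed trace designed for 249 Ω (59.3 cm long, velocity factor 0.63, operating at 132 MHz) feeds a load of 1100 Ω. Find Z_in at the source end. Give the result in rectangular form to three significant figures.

Z_in ≈ 187 + j345 Ω

λ = v/f = 0.63·c / 132 MHz = 1.43 m
βl = 2π·l/λ = 2π × 0.414 = 149°
tan(βl) = tan(149°) = -0.599
Z_in = Z_0·(Z_L + jZ_0·tanβl)/(Z_0 + jZ_L·tanβl)
     = 249·(1100 − j149)/(249 − j658)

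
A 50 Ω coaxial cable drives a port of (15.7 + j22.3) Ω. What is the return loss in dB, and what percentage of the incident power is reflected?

RL ≈ 4.59 dB; 34.8% of incident power reflected

Γ = (-34.3 + j22.3)/(65.7 + j22.3), |Γ| = 0.59
RL = −20·log₁₀(0.59) = 4.59 dB
P_refl/P_inc = |Γ|² = 0.348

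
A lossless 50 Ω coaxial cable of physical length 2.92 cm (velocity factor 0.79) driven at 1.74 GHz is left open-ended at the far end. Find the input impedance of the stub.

Z_in ≈ −j11.4 Ω

λ = v/f = 0.79·c / 1.74 GHz = 0.136 m
βl = 2π·l/λ = 2π × 0.214 = 77.2°
tan(βl) = 4.39
For an open-ended stub, Z_in = −jZ_0·cot(βl) = −jZ_0/tan(βl)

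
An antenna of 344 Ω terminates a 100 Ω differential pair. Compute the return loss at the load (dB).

Γ = (344 − 100)/(344 + 100) = 0.55
RL = −20·log₁₀|Γ| = −20·log₁₀(0.55)

RL ≈ 5.2 dB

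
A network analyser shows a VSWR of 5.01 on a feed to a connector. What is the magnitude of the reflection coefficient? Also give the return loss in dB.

|Γ| = (S − 1)/(S + 1) = (5.01 − 1)/(5.01 + 1) = 4.01/6.01
RL = −20·log₁₀|Γ| = −20·log₁₀(0.667)

|Γ| ≈ 0.667; return loss ≈ 3.51 dB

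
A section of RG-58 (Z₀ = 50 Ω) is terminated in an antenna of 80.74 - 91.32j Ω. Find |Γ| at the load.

Γ = (Z_L − Z_0)/(Z_L + Z_0) = (30.74 − j91.32)/(130.7 − j91.32)
|Γ| = 96.4/159

|Γ| ≈ 0.604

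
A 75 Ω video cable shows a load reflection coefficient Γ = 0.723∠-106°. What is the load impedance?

Z_L ≈ 18.6 − j54.3 Ω

Z_L = Z_0·(1 + Γ)/(1 − Γ) = 75·(0.801 − j0.695)/(1.2 + j0.695)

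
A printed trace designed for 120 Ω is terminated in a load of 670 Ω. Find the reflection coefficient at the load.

Γ = (Z_L − Z_0)/(Z_L + Z_0) = (670 − 120)/(670 + 120) = 550/790

Γ = 0.696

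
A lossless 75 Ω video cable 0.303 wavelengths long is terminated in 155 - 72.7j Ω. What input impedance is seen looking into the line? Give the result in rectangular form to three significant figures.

Z_in ≈ 37.2 + j37.2 Ω

βl = 2π × 0.303 = 109°
tan(βl) = tan(109°) = -2.89
Z_in = Z_0·(Z_L + jZ_0·tanβl)/(Z_0 + jZ_L·tanβl)
     = 75·(155 − j290)/(-135 − j448)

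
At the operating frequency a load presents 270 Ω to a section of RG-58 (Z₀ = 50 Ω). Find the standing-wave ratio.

For a purely resistive load, VSWR = R_L/Z_0 or Z_0/R_L (whichever > 1) = 270/50

VSWR ≈ 5.4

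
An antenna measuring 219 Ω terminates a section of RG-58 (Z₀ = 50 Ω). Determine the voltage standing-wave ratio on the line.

Γ = (219 − 50)/(219 + 50) = 0.628
VSWR = (1 + 0.628)/(1 − 0.628)

VSWR ≈ 4.38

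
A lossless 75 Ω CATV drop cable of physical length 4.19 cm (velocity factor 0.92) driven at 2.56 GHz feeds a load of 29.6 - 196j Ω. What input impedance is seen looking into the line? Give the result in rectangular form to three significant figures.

λ = v/f = 0.92·c / 2.56 GHz = 0.108 m
βl = 2π·l/λ = 2π × 0.389 = 140°
tan(βl) = tan(140°) = -0.842
Z_in = Z_0·(Z_L + jZ_0·tanβl)/(Z_0 + jZ_L·tanβl)
     = 75·(29.6 − j259)/(-90 − j24.9)

Z_in ≈ 32.6 + j207 Ω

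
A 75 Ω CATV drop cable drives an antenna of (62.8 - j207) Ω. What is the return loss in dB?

RL ≈ 1.58 dB

Γ = (-12.2 − j207)/(137.8 − j207), |Γ| = 0.834
RL = −20·log₁₀|Γ| = −20·log₁₀(0.834)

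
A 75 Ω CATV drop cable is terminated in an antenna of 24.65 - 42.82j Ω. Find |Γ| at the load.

|Γ| ≈ 0.609

Γ = (Z_L − Z_0)/(Z_L + Z_0) = (-50.35 − j42.82)/(99.65 − j42.82)
|Γ| = 66.1/108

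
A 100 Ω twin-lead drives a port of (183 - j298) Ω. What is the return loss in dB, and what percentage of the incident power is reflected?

RL ≈ 2.47 dB; 56.7% of incident power reflected

Γ = (83 − j298)/(283 − j298), |Γ| = 0.753
RL = −20·log₁₀(0.753) = 2.47 dB
P_refl/P_inc = |Γ|² = 0.567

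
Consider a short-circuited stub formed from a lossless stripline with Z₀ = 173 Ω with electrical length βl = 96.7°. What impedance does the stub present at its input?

Z_in ≈ −j1470 Ω

tan(βl) = -8.51
For a short-circuited stub, Z_in = jZ_0·tan(βl)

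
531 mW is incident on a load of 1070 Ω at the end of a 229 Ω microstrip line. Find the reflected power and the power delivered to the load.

Γ = (1070 − 229)/(1070 + 229) = 0.647
|Γ|² = 0.419
P_refl = |Γ|²·P_inc = 223 mW, P_del = (1 − |Γ|²)·P_inc = 308 mW

P_reflected ≈ 223 mW; P_delivered ≈ 308 mW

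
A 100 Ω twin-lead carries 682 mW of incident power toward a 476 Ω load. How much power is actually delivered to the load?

P_delivered ≈ 391 mW

Γ = (476 − 100)/(476 + 100) = 0.653
|Γ|² = 0.426
P_refl = |Γ|²·P_inc = 291 mW, P_del = (1 − |Γ|²)·P_inc = 391 mW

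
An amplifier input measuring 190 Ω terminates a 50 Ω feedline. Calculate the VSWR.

VSWR ≈ 3.8

For a purely resistive load, VSWR = R_L/Z_0 or Z_0/R_L (whichever > 1) = 190/50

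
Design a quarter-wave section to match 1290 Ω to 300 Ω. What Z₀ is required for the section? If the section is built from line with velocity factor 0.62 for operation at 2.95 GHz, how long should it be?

Z_qwt ≈ 622 Ω; length ≈ 1.58 cm

Z_qwt = √(Z_0·R_L) = √(300 × 1290) = √387000
λ = 0.62·c/f = 0.0631 m, so l = λ/4 = 0.0158 m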